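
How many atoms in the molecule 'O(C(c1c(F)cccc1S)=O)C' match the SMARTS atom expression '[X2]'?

2

The query [X2] means: any atom with exactly two total connections (bonds + H).
Check the 12 heavy atoms by environment: 6× c (aromatic, X3) → no; 1× C (X3) → no; 1× O (X1) → no; 1× O (X2) → match; 1× C (X4) → no; 1× S (X2) → match; 1× F (X1) → no.
Summing the matching environments: 1 + 1 = 2 matching atoms.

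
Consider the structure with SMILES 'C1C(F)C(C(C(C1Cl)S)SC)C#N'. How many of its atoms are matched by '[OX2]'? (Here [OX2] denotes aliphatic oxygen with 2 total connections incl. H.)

The query [OX2] means: aliphatic oxygen with two total connections — ether, hydroxyl, or ester single-bond O.
Check the 13 heavy atoms by environment: 7× C (X4) → no; 2× S (X2) → no; 1× Cl (X1) → no; 1× F (X1) → no; 1× C (X2) → no; 1× N (X1) → no.
No environment satisfies the query, so 0 matching atoms.

0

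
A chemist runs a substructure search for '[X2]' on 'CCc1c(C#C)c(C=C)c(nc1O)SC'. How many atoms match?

5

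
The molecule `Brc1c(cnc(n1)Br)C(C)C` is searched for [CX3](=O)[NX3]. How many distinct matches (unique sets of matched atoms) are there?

0

[CX3](=O)[NX3] is the SMARTS for an amide: a carbonyl carbon bonded to a trivalent nitrogen.
No fragment in the molecule satisfies every constraint, giving 0 matches.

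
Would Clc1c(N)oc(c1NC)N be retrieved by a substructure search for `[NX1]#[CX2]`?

No

The pattern [NX1]#[CX2] describes a nitrogen triple-bonded to a two-connected carbon — a nitrile.
The closest candidate here is a primary amino group (-NH2), but the nitrogen is NX3 (three connections), not NX1 triple-bonded. No other fragment satisfies the full query, so there is no match.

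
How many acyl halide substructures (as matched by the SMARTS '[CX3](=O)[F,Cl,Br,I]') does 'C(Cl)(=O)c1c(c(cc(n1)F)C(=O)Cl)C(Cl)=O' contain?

3

[CX3](=O)[F,Cl,Br,I] is the SMARTS for an acyl halide: a carbonyl carbon bonded to a halogen.
The molecule carries 3 separate instances of an acyl chloride (-C(=O)Cl) meeting every constraint; each maps to a distinct set of atoms, giving 3 matches.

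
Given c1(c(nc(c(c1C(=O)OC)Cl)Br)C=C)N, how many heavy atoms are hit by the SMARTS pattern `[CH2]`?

1

The query [CH2] means: aliphatic carbon with exactly two hydrogens.
Check the 15 heavy atoms by environment: 1× n (aromatic, H0) → no; 5× c (aromatic, H0) → no; 1× Cl (H0) → no; 1× C (H0) → no; 2× O (H0) → no; 1× C (H3) → no; 1× Br (H0) → no; 1× N (H2) → no; 1× C (H1) → no; 1× C (H2) → match.
That gives 1 matching atom.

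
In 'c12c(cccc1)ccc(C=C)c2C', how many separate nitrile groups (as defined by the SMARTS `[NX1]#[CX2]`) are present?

0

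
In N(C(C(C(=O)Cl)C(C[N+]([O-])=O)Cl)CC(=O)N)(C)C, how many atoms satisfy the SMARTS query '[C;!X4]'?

Check the 18 heavy atoms by environment: 7× C (X4) → no; 2× C (X3) → match; 3× O (X1) → no; 2× Cl (X1) → no; 1× N (charge +1, X3) → no; 1× O (charge -1, X1) → no; 2× N (X3) → no.
That gives 2 matching atoms.

2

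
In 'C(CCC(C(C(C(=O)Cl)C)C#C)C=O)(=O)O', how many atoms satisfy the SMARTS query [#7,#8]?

4

The query [#7,#8] means: nitrogen or oxygen (comma = OR).
Check the 16 heavy atoms by environment: 11× C → no; 4× O → match; 1× Cl → no.
That gives 4 matching atoms.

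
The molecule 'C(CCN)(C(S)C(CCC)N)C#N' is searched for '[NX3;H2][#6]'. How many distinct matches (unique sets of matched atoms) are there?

[NX3;H2][#6] is the SMARTS for a primary amine: a trivalent nitrogen with two H attached to carbon.
The molecule carries 2 separate instances of a primary amino group (-NH2) meeting every constraint; each maps to a distinct set of atoms, giving 2 matches.

2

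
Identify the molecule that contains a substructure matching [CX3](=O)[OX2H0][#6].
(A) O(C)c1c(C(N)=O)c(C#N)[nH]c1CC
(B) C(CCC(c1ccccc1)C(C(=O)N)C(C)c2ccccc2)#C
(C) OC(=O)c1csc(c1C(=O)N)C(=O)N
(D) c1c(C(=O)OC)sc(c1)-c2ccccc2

D

[CX3](=O)[OX2H0][#6] describes a carbonyl carbon bonded to an oxygen that is itself bonded to carbon (no H on that O) (an ester).
(A) has a primary amide (-C(=O)NH2) but the carbonyl is bonded to N, not to an O-C linkage.
(B) has a primary amide (-C(=O)NH2) but the carbonyl is bonded to N, not to an O-C linkage.
(C) has a primary amide (-C(=O)NH2) but the carbonyl is bonded to N, not to an O-C linkage.
(D) contains a methyl-ester group (-C(=O)OCH3), which satisfies every atom and bond constraint.
So the answer is (D).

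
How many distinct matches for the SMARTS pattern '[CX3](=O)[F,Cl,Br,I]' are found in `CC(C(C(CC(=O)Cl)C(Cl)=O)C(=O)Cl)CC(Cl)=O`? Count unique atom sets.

4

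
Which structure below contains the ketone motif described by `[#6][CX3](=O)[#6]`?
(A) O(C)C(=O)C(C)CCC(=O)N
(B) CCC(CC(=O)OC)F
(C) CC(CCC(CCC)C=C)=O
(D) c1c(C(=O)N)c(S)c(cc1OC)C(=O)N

C

[#6][CX3](=O)[#6] describes a carbonyl carbon (no H) flanked by two carbons (a ketone).
(A) has a primary amide (-C(=O)NH2) but one neighbour of the carbonyl carbon is N, not C.
(B) has a methyl-ester group (-C(=O)OCH3) but one neighbour of the carbonyl carbon is O, not C.
(C) contains an acetyl/ketone group (-C(=O)CH3), which satisfies every atom and bond constraint.
(D) has a primary amide (-C(=O)NH2) but one neighbour of the carbonyl carbon is N, not C.
So the answer is (C).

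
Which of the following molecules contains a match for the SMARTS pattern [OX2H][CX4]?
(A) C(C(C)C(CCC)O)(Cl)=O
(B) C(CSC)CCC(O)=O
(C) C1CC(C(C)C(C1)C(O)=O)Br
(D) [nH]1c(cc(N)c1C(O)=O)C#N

[OX2H][CX4] describes a hydroxyl oxygen bound to an sp3 (X4) carbon (an aliphatic alcohol).
(A) contains a hydroxyl group (-OH), which satisfies every atom and bond constraint.
(B) has a carboxylic acid group (-C(=O)OH) but the -OH is on a CX3 carbonyl carbon, not a CX4 carbon.
(C) has a carboxylic acid group (-C(=O)OH) but the -OH is on a CX3 carbonyl carbon, not a CX4 carbon.
(D) has a carboxylic acid group (-C(=O)OH) but the -OH is on a CX3 carbonyl carbon, not a CX4 carbon.
So the answer is (A).

A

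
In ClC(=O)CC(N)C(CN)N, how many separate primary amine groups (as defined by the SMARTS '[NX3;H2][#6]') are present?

3

[NX3;H2][#6] is the SMARTS for a primary amine: a trivalent nitrogen with two H attached to carbon.
The molecule carries 3 separate instances of a primary amino group (-NH2) meeting every constraint; each maps to a distinct set of atoms, giving 3 matches.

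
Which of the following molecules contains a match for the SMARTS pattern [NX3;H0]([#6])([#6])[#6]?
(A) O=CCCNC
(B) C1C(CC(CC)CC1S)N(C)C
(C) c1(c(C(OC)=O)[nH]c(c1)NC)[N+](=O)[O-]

B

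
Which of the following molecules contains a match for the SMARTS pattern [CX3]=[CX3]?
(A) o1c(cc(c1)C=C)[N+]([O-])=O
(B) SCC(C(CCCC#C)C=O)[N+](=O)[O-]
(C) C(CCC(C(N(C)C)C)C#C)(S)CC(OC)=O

A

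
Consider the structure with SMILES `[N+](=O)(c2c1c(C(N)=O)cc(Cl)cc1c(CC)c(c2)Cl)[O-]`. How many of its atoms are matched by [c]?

10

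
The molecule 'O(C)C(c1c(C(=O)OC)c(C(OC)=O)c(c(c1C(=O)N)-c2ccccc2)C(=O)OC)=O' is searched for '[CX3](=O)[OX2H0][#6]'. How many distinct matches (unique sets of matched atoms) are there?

4

[CX3](=O)[OX2H0][#6] is the SMARTS for an ester: a carbonyl carbon bonded to an oxygen that is itself bonded to carbon (no H on that O).
The molecule carries 4 separate instances of a methyl-ester group (-C(=O)OCH3) meeting every constraint; each maps to a distinct set of atoms, giving 4 matches.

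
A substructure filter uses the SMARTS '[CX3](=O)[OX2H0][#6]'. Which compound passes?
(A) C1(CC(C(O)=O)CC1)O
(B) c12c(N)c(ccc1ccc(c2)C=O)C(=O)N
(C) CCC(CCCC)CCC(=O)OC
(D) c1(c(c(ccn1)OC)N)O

C

[CX3](=O)[OX2H0][#6] describes a carbonyl carbon bonded to an oxygen that is itself bonded to carbon (no H on that O) (an ester).
(A) has a carboxylic acid group (-C(=O)OH) but the singly-bonded O carries H (OX2H1, not H0).
(B) has a primary amide (-C(=O)NH2) but the carbonyl is bonded to N, not to an O-C linkage.
(C) contains a methyl-ester group (-C(=O)OCH3), which satisfies every atom and bond constraint.
(D) has a methoxy ether (-OCH3) but the ether oxygen is not adjacent to a C=O carbon.
So the answer is (C).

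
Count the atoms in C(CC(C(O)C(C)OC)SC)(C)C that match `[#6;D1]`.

5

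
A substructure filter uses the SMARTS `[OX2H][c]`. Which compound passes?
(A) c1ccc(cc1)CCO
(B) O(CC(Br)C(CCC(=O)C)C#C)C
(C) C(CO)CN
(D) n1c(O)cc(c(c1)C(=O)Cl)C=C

D

[OX2H][c] describes a hydroxyl oxygen attached to an aromatic carbon (a phenol).
(A) has a hydroxyl group (-OH) but the -OH is on an aliphatic carbon, not an aromatic c.
(B) has a methoxy ether (-OCH3) but the oxygen has H0, not H1.
(C) has a hydroxyl group (-OH) but the -OH is on an aliphatic carbon, not an aromatic c.
(D) contains a hydroxyl group (-OH), which satisfies every atom and bond constraint.
So the answer is (D).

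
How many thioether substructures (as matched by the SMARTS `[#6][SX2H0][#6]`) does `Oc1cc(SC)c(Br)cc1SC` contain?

2

[#6][SX2H0][#6] is the SMARTS for a thioether: an aliphatic sulfur bridging two carbons with no H on the sulfur.
The molecule carries 2 separate instances of a methylthio ether (-SCH3) meeting every constraint; each maps to a distinct set of atoms, giving 2 matches.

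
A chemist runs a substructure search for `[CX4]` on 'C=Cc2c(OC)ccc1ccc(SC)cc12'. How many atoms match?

2

The query [CX4] means: C with X4: aliphatic carbon with exactly 4 total connections (bonds + H).
Check the 16 heavy atoms by environment: 10× c (aromatic, X3) → no; 1× O (X2) → no; 2× C (X4) → match; 1× S (X2) → no; 2× C (X3) → no.
That gives 2 matching atoms.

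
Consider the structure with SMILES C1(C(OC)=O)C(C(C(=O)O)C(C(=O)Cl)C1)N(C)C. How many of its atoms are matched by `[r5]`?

5

The query [r5] means: r5 matches atoms in a five-membered ring.
Check the 18 heavy atoms by environment: 5× C (in 5-ring) → match; 6× C (acyclic) → no; 5× O (acyclic) → no; 1× N (acyclic) → no; 1× Cl (acyclic) → no.
That gives 5 matching atoms.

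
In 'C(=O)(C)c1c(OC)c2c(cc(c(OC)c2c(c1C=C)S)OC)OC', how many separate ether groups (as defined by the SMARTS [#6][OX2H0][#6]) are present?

4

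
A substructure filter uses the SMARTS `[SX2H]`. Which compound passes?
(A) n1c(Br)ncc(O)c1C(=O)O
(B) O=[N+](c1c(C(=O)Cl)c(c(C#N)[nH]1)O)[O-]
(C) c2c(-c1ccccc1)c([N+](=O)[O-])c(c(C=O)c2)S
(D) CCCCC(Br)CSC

C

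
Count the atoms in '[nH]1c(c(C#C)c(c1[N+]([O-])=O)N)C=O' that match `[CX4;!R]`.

0

The query [CX4;!R] means: aliphatic carbon with four total connections, not in a ring.
Check the 13 heavy atoms by environment: 1× n (aromatic, X3, in 5-ring) → no; 4× c (aromatic, X3, in 5-ring) → no; 1× N (X3, acyclic) → no; 1× C (X3, acyclic) → no; 2× O (X1, acyclic) → no; 2× C (X2, acyclic) → no; 1× N (charge +1, X3, acyclic) → no; 1× O (charge -1, X1, acyclic) → no.
No environment satisfies the query, so 0 matching atoms.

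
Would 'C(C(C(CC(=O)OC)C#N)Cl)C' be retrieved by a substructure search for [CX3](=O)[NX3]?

No

The pattern [CX3](=O)[NX3] describes a carbonyl carbon bonded to a trivalent nitrogen — an amide.
The closest candidate here is a methyl-ester group (-C(=O)OCH3), but the carbonyl is bonded to O, not to an NX3 nitrogen. No other fragment satisfies the full query, so there is no match.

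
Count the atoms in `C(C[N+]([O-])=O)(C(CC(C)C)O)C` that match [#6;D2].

2

Check the 12 heavy atoms by environment: 2× C (D2) → match; 3× C (D3) → no; 3× C (D1) → no; 1× N (charge +1, D3) → no; 1× O (charge -1, D1) → no; 2× O (D1) → no.
That gives 2 matching atoms.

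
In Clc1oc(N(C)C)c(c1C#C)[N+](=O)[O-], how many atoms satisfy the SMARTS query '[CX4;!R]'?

2

The query [CX4;!R] means: aliphatic carbon with four total connections, not in a ring.
Check the 14 heavy atoms by environment: 1× o (aromatic, X2, in 5-ring) → no; 4× c (aromatic, X3, in 5-ring) → no; 1× Cl (X1, acyclic) → no; 1× N (X3, acyclic) → no; 2× C (X4, acyclic) → match; 1× N (charge +1, X3, acyclic) → no; 1× O (charge -1, X1, acyclic) → no; 1× O (X1, acyclic) → no; 2× C (X2, acyclic) → no.
That gives 2 matching atoms.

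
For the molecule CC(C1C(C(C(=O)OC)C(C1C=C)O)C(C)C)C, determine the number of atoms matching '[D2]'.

2

The query [D2] means: atom with exactly two heavy-atom neighbours.
Check the 18 heavy atoms by environment: 8× C (D3) → no; 1× C (D2) → match; 6× C (D1) → no; 2× O (D1) → no; 1× O (D2) → match.
Summing the matching environments: 1 + 1 = 2 matching atoms.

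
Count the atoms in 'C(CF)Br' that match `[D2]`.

2

The query [D2] means: atom with exactly two heavy-atom neighbours.
Check the 4 heavy atoms by environment: 2× C (D2) → match; 1× Br (D1) → no; 1× F (D1) → no.
That gives 2 matching atoms.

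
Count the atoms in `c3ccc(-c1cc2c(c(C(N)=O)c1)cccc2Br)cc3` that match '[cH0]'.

The query [cH0] means: aromatic carbon with no attached hydrogen (substituted or ring-fusion).
Check the 20 heavy atoms by environment: 6× c (aromatic, H0) → match; 10× c (aromatic, H1) → no; 1× C (H0) → no; 1× O (H0) → no; 1× N (H2) → no; 1× Br (H0) → no.
That gives 6 matching atoms.

6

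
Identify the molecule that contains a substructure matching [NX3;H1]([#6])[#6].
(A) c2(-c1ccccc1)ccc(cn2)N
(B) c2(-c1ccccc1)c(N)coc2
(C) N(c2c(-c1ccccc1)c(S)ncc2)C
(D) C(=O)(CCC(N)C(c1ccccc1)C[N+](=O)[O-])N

[NX3;H1]([#6])[#6] describes a trivalent nitrogen with one H, bonded to two carbons (a secondary amine).
(A) has a primary amino group (-NH2) but the nitrogen has H2 and only one carbon neighbour.
(B) has a primary amino group (-NH2) but the nitrogen has H2 and only one carbon neighbour.
(C) contains an N-methylamino group (-NHCH3), which satisfies every atom and bond constraint.
(D) has a primary amino group (-NH2) but the nitrogen has H2 and only one carbon neighbour.
So the answer is (C).

C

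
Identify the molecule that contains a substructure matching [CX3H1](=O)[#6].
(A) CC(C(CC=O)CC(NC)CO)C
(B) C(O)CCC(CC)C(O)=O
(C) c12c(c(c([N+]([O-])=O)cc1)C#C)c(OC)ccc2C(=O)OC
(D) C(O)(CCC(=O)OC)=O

A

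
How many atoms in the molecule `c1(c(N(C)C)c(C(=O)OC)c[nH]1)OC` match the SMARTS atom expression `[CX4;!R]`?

4

Check the 14 heavy atoms by environment: 1× n (aromatic, X3, in 5-ring) → no; 4× c (aromatic, X3, in 5-ring) → no; 2× O (X2, acyclic) → no; 4× C (X4, acyclic) → match; 1× C (X3, acyclic) → no; 1× O (X1, acyclic) → no; 1× N (X3, acyclic) → no.
That gives 4 matching atoms.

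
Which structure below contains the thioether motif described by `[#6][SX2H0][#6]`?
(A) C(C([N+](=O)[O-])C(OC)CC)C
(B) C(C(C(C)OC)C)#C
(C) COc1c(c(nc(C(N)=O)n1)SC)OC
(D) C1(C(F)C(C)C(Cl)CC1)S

C

[#6][SX2H0][#6] describes an aliphatic sulfur bridging two carbons with no H on the sulfur (a thioether).
(A) has a methoxy ether (-OCH3) but the bridging atom is O, not S.
(B) has a methoxy ether (-OCH3) but the bridging atom is O, not S.
(C) contains a methylthio ether (-SCH3), which satisfies every atom and bond constraint.
(D) has a thiol (-SH) but the sulfur has H1, not H0 bridging two carbons.
So the answer is (C).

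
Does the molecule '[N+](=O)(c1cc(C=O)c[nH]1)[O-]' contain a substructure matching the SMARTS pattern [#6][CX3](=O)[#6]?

The pattern [#6][CX3](=O)[#6] describes a carbonyl carbon (no H) flanked by two carbons — a ketone.
The closest candidate here is an aldehyde (-CHO), but the carbonyl carbon has H1, so it is not flanked by two carbons. No other fragment satisfies the full query, so there is no match.

No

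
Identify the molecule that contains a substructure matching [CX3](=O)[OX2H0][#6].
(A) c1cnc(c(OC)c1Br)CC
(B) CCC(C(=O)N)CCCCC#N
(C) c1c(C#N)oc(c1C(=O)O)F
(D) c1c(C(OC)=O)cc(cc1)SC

D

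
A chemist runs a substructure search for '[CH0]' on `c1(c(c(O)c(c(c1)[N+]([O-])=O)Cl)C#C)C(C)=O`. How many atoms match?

2

The query [CH0] means: aliphatic carbon with no attached hydrogen.
Check the 16 heavy atoms by environment: 1× c (aromatic, H1) → no; 5× c (aromatic, H0) → no; 2× C (H0) → match; 2× O (H0) → no; 1× C (H3) → no; 1× N (charge +1, H0) → no; 1× O (charge -1, H0) → no; 1× Cl (H0) → no; 1× O (H1) → no; 1× C (H1) → no.
That gives 2 matching atoms.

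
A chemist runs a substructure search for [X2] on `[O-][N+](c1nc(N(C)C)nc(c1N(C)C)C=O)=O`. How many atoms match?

Check the 17 heavy atoms by environment: 2× n (aromatic, X2) → match; 4× c (aromatic, X3) → no; 1× C (X3) → no; 2× O (X1) → no; 2× N (X3) → no; 4× C (X4) → no; 1× N (charge +1, X3) → no; 1× O (charge -1, X1) → no.
That gives 2 matching atoms.

2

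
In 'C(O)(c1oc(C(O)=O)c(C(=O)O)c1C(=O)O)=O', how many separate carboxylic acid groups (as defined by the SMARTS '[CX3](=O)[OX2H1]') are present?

4

[CX3](=O)[OX2H1] is the SMARTS for a carboxylic acid: an sp2 carbon double-bonded to O and single-bonded to an -OH oxygen.
The molecule carries 4 separate instances of a carboxylic acid group (-C(=O)OH) meeting every constraint; each maps to a distinct set of atoms, giving 4 matches.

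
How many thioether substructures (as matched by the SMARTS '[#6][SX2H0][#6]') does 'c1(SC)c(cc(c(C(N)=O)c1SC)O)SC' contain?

[#6][SX2H0][#6] is the SMARTS for a thioether: an aliphatic sulfur bridging two carbons with no H on the sulfur.
The molecule carries 3 separate instances of a methylthio ether (-SCH3) meeting every constraint; each maps to a distinct set of atoms, giving 3 matches.

3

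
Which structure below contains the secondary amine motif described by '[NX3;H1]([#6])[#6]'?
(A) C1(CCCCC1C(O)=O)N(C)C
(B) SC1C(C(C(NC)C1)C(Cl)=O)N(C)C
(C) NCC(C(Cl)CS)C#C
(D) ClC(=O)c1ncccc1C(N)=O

[NX3;H1]([#6])[#6] describes a trivalent nitrogen with one H, bonded to two carbons (a secondary amine).
(A) has a dimethylamino group (-N(CH3)2) but the nitrogen has H0, not H1.
(B) contains an N-methylamino group (-NHCH3), which satisfies every atom and bond constraint.
(C) has a primary amino group (-NH2) but the nitrogen has H2 and only one carbon neighbour.
(D) has a primary amide (-C(=O)NH2) but the -C(=O)NH2 nitrogen has H2, not H1.
So the answer is (B).

B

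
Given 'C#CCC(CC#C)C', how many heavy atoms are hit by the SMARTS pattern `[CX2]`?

The query [CX2] means: C with X2: aliphatic carbon with exactly 2 total connections.
Check the 8 heavy atoms by environment: 4× C (X4) → no; 4× C (X2) → match.
That gives 4 matching atoms.

4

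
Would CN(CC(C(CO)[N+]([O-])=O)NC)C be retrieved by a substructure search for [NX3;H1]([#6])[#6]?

Yes

The pattern [NX3;H1]([#6])[#6] describes a trivalent nitrogen with one H, bonded to two carbons — a secondary amine.
The molecule carries an N-methylamino group (-NHCH3), whose atoms satisfy every constraint of the query, so the pattern matches.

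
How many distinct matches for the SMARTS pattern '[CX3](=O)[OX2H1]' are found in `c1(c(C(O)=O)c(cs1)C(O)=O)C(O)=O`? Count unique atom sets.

[CX3](=O)[OX2H1] is the SMARTS for a carboxylic acid: an sp2 carbon double-bonded to O and single-bonded to an -OH oxygen.
The molecule carries 3 separate instances of a carboxylic acid group (-C(=O)OH) meeting every constraint; each maps to a distinct set of atoms, giving 3 matches.

3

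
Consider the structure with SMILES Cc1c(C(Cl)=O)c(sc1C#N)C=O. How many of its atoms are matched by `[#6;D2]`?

2

The query [#6;D2] means: any carbon bonded to exactly two heavy atoms.
Check the 13 heavy atoms by environment: 1× s (aromatic, D2) → no; 4× c (aromatic, D3) → no; 2× C (D2) → match; 1× N (D1) → no; 2× O (D1) → no; 1× C (D3) → no; 1× Cl (D1) → no; 1× C (D1) → no.
That gives 2 matching atoms.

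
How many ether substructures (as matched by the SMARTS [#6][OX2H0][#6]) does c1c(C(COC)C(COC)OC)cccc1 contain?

3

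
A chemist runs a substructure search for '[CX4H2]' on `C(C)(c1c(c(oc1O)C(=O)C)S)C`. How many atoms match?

0

The query [CX4H2] means: sp3 carbon (X4) with exactly two hydrogens.
Check the 13 heavy atoms by environment: 1× o (aromatic, H0, X2) → no; 4× c (aromatic, H0, X3) → no; 1× C (H1, X4) → no; 3× C (H3, X4) → no; 1× O (H1, X2) → no; 1× S (H1, X2) → no; 1× C (H0, X3) → no; 1× O (H0, X1) → no.
No environment satisfies the query, so 0 matching atoms.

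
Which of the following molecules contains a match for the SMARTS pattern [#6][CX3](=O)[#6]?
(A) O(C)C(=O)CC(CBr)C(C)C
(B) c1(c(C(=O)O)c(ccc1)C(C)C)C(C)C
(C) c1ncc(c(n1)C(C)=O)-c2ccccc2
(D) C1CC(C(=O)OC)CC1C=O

C

[#6][CX3](=O)[#6] describes a carbonyl carbon (no H) flanked by two carbons (a ketone).
(A) has a methyl-ester group (-C(=O)OCH3) but one neighbour of the carbonyl carbon is O, not C.
(B) has a carboxylic acid group (-C(=O)OH) but one neighbour of the carbonyl carbon is O, not C.
(C) contains an acetyl/ketone group (-C(=O)CH3), which satisfies every atom and bond constraint.
(D) has a methyl-ester group (-C(=O)OCH3) but one neighbour of the carbonyl carbon is O, not C.
So the answer is (C).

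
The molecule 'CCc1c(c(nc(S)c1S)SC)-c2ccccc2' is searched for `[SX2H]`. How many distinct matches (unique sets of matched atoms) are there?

[SX2H] is the SMARTS for a thiol: an aliphatic sulfur with two connections, one being H.
The molecule carries 2 separate instances of a thiol (-SH) meeting every constraint; each maps to a distinct set of atoms, giving 2 matches.

2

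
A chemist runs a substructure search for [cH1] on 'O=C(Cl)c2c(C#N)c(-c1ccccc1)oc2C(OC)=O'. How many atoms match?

5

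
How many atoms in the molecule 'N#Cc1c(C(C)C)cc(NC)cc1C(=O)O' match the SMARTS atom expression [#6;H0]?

6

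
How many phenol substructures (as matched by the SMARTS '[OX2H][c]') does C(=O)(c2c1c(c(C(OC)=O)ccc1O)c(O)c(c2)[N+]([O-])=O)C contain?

2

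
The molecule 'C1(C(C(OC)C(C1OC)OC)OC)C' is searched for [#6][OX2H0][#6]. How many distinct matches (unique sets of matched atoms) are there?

4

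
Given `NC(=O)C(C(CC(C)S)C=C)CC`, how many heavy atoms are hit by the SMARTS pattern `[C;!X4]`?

Check the 13 heavy atoms by environment: 7× C (X4) → no; 3× C (X3) → match; 1× O (X1) → no; 1× N (X3) → no; 1× S (X2) → no.
That gives 3 matching atoms.

3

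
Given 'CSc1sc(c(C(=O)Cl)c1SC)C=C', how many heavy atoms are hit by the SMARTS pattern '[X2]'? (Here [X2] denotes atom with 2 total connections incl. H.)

3

The query [X2] means: any atom with exactly two total connections (bonds + H).
Check the 14 heavy atoms by environment: 1× s (aromatic, X2) → match; 4× c (aromatic, X3) → no; 3× C (X3) → no; 1× O (X1) → no; 1× Cl (X1) → no; 2× S (X2) → match; 2× C (X4) → no.
Summing the matching environments: 1 + 2 = 3 matching atoms.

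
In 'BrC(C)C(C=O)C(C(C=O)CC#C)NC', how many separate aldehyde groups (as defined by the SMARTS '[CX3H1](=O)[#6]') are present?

[CX3H1](=O)[#6] is the SMARTS for an aldehyde: an sp2 carbon with one H, double-bonded to O and single-bonded to carbon.
The molecule carries 2 separate instances of an aldehyde (-CHO) meeting every constraint; each maps to a distinct set of atoms, giving 2 matches.

2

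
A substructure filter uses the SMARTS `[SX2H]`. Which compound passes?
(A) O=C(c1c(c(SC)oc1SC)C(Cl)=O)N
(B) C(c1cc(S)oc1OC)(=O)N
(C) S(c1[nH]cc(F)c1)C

B

[SX2H] describes an aliphatic sulfur with two connections, one being H (a thiol).
(A) has a methylthio ether (-SCH3) but the sulfur has H0 (bonded to two carbons), not H1.
(B) contains a thiol (-SH), which satisfies every atom and bond constraint.
(C) has a methylthio ether (-SCH3) but the sulfur has H0 (bonded to two carbons), not H1.
So the answer is (B).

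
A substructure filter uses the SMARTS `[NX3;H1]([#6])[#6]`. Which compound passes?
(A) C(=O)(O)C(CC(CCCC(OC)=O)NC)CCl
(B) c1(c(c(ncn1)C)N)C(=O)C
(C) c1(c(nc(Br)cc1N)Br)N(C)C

A

[NX3;H1]([#6])[#6] describes a trivalent nitrogen with one H, bonded to two carbons (a secondary amine).
(A) contains an N-methylamino group (-NHCH3), which satisfies every atom and bond constraint.
(B) has a primary amino group (-NH2) but the nitrogen has H2 and only one carbon neighbour.
(C) has a primary amino group (-NH2) but the nitrogen has H2 and only one carbon neighbour.
So the answer is (A).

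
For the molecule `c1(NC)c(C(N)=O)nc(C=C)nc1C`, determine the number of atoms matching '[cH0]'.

4

The query [cH0] means: aromatic carbon with no attached hydrogen (substituted or ring-fusion).
Check the 14 heavy atoms by environment: 2× n (aromatic, H0) → no; 4× c (aromatic, H0) → match; 1× C (H0) → no; 1× O (H0) → no; 1× N (H2) → no; 2× C (H3) → no; 1× N (H1) → no; 1× C (H1) → no; 1× C (H2) → no.
That gives 4 matching atoms.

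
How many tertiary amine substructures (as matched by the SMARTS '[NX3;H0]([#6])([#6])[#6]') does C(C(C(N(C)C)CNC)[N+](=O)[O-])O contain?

[NX3;H0]([#6])([#6])[#6] is the SMARTS for a tertiary amine: a trivalent nitrogen with no H, bonded to three carbons.
Exactly one fragment in the molecule meets all constraints, giving 1 match.

1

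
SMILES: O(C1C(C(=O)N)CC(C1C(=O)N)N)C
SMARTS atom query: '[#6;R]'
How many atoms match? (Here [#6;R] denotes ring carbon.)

5

The query [#6;R] means: carbon that is part of a ring.
Check the 14 heavy atoms by environment: 5× C (in 5-ring) → match; 3× C (acyclic) → no; 3× O (acyclic) → no; 3× N (acyclic) → no.
That gives 5 matching atoms.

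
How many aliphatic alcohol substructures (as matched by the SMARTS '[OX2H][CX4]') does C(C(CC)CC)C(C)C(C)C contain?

0

[OX2H][CX4] is the SMARTS for an aliphatic alcohol: a hydroxyl oxygen bound to an sp3 (X4) carbon.
No fragment in the molecule satisfies every constraint, giving 0 matches.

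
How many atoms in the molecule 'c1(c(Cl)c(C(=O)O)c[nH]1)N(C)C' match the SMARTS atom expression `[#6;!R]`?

3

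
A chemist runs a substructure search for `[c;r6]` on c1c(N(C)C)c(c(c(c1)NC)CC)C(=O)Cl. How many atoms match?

6

The query [c;r6] means: aromatic carbon that belongs to a six-membered ring.
Check the 16 heavy atoms by environment: 6× c (aromatic, in 6-ring) → match; 6× C (acyclic) → no; 2× N (acyclic) → no; 1× O (acyclic) → no; 1× Cl (acyclic) → no.
That gives 6 matching atoms.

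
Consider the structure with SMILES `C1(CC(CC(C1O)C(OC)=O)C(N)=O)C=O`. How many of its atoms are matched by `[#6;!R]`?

4

The query [#6;!R] means: carbon not in any ring.
Check the 16 heavy atoms by environment: 6× C (in 6-ring) → no; 5× O (acyclic) → no; 4× C (acyclic) → match; 1× N (acyclic) → no.
That gives 4 matching atoms.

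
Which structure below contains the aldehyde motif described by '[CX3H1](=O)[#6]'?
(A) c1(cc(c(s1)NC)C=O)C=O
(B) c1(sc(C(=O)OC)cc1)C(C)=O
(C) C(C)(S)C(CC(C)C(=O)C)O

[CX3H1](=O)[#6] describes an sp2 carbon with one H, double-bonded to O and single-bonded to carbon (an aldehyde).
(A) contains an aldehyde (-CHO), which satisfies every atom and bond constraint.
(B) has a methyl-ester group (-C(=O)OCH3) but the carbonyl carbon has H0, not H1.
(C) has an acetyl/ketone group (-C(=O)CH3) but the carbonyl carbon has H0 (two carbon neighbours), not H1.
So the answer is (A).

A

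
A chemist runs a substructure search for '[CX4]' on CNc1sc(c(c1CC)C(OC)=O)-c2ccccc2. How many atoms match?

4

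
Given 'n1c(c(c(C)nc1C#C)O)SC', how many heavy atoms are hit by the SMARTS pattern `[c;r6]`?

4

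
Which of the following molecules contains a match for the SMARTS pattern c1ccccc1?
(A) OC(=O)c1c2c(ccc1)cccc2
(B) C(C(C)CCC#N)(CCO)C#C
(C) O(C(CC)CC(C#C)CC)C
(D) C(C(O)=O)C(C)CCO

c1ccccc1 describes six aromatic carbons in a ring (a benzene ring).
(A) contains the required atom environment, so the pattern matches.
(B) has a methyl group (-CH3) but no six-membered all-carbon aromatic ring is present.
(C) has a methyl group (-CH3) but no six-membered all-carbon aromatic ring is present.
(D) has a methyl group (-CH3) but no six-membered all-carbon aromatic ring is present.
So the answer is (A).

A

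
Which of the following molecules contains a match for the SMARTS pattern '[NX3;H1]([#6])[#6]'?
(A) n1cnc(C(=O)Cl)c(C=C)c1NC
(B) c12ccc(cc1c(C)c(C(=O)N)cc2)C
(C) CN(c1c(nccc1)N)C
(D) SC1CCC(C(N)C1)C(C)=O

A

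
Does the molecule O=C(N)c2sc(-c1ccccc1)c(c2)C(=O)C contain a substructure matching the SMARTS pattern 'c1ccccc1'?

Yes

The pattern c1ccccc1 describes six aromatic carbons in a ring — a benzene ring.
The molecule carries a phenyl ring, whose atoms satisfy every constraint of the query, so the pattern matches.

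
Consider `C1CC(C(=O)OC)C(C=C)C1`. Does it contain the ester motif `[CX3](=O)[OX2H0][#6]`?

Yes

The pattern [CX3](=O)[OX2H0][#6] describes a carbonyl carbon bonded to an oxygen that is itself bonded to carbon (no H on that O) — an ester.
The molecule carries a methyl-ester group (-C(=O)OCH3), whose atoms satisfy every constraint of the query, so the pattern matches.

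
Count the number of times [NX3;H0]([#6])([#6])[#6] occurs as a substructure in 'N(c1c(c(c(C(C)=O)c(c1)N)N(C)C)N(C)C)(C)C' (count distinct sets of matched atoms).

3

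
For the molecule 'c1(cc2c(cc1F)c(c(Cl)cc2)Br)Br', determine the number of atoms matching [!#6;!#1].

4

The query [!#6;!#1] means: not carbon and not hydrogen — any heteroatom.
Check the 14 heavy atoms by environment: 10× c (aromatic) → no; 2× Br → match; 1× F → match; 1× Cl → match.
Summing the matching environments: 2 + 1 + 1 = 4 matching atoms.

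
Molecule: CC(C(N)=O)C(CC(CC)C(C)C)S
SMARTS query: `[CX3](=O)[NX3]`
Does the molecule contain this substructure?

Yes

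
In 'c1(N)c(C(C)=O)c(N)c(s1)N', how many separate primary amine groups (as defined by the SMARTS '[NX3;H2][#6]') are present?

3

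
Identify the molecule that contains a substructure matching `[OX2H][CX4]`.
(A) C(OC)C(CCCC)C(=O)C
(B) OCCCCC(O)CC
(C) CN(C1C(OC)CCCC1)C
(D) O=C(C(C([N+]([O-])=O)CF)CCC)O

B

[OX2H][CX4] describes a hydroxyl oxygen bound to an sp3 (X4) carbon (an aliphatic alcohol).
(A) has a methoxy ether (-OCH3) but the oxygen has H0 (ether), not H1.
(B) contains a hydroxyl group (-OH), which satisfies every atom and bond constraint.
(C) has a methoxy ether (-OCH3) but the oxygen has H0 (ether), not H1.
(D) has a carboxylic acid group (-C(=O)OH) but the -OH is on a CX3 carbonyl carbon, not a CX4 carbon.
So the answer is (B).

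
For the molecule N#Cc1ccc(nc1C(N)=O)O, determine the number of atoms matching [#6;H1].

2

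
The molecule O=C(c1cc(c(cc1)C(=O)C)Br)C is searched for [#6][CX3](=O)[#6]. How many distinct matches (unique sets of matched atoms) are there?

2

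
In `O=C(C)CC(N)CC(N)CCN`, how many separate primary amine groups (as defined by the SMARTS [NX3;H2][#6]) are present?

[NX3;H2][#6] is the SMARTS for a primary amine: a trivalent nitrogen with two H attached to carbon.
The molecule carries 3 separate instances of a primary amino group (-NH2) meeting every constraint; each maps to a distinct set of atoms, giving 3 matches.

3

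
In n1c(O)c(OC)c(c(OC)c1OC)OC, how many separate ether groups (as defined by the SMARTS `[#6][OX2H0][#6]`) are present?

4

[#6][OX2H0][#6] is the SMARTS for an ether: an aliphatic oxygen bridging two carbons with no H on the oxygen.
The molecule carries 4 separate instances of a methoxy ether (-OCH3) meeting every constraint; each maps to a distinct set of atoms, giving 4 matches.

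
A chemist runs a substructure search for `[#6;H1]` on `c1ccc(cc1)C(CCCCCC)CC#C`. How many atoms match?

7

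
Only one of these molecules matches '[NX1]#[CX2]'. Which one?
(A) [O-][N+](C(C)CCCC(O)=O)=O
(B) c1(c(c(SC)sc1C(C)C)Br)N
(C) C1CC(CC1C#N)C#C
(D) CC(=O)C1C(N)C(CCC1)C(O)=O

[NX1]#[CX2] describes a nitrogen triple-bonded to a two-connected carbon (a nitrile).
(A) has a nitro group (-[N+](=O)[O-]) but there is no C#N triple bond.
(B) has a primary amino group (-NH2) but the nitrogen is NX3 (three connections), not NX1 triple-bonded.
(C) contains a nitrile (-C#N), which satisfies every atom and bond constraint.
(D) has a primary amino group (-NH2) but the nitrogen is NX3 (three connections), not NX1 triple-bonded.
So the answer is (C).

C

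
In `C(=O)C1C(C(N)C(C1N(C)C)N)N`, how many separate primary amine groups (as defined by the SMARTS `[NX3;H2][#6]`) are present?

3

[NX3;H2][#6] is the SMARTS for a primary amine: a trivalent nitrogen with two H attached to carbon.
The molecule carries 3 separate instances of a primary amino group (-NH2) meeting every constraint; each maps to a distinct set of atoms, giving 3 matches.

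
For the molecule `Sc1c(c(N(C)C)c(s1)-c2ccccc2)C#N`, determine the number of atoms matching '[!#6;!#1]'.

4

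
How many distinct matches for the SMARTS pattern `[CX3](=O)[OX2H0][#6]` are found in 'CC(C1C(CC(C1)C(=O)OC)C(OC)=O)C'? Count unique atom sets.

2

[CX3](=O)[OX2H0][#6] is the SMARTS for an ester: a carbonyl carbon bonded to an oxygen that is itself bonded to carbon (no H on that O).
The molecule carries 2 separate instances of a methyl-ester group (-C(=O)OCH3) meeting every constraint; each maps to a distinct set of atoms, giving 2 matches.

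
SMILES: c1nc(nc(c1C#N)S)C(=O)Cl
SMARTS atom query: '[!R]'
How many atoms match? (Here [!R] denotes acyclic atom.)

6

The query [!R] means: !R matches any atom not in a ring.
Check the 12 heavy atoms by environment: 2× n (aromatic, in 6-ring) → no; 4× c (aromatic, in 6-ring) → no; 2× C (acyclic) → match; 1× O (acyclic) → match; 1× Cl (acyclic) → match; 1× N (acyclic) → match; 1× S (acyclic) → match.
Summing the matching environments: 2 + 1 + 1 + 1 + 1 = 6 matching atoms.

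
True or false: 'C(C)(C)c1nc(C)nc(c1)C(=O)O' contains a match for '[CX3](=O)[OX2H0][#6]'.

False

The pattern [CX3](=O)[OX2H0][#6] describes a carbonyl carbon bonded to an oxygen that is itself bonded to carbon (no H on that O) — an ester.
The closest candidate here is a carboxylic acid group (-C(=O)OH), but the singly-bonded O carries H (OX2H1, not H0). No other fragment satisfies the full query, so there is no match.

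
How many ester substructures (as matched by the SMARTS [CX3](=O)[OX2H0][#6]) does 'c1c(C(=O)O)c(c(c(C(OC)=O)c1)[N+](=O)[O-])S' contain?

[CX3](=O)[OX2H0][#6] is the SMARTS for an ester: a carbonyl carbon bonded to an oxygen that is itself bonded to carbon (no H on that O).
Exactly one fragment in the molecule meets all constraints, giving 1 match.

1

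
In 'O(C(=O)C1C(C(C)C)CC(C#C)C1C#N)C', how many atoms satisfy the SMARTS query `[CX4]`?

The query [CX4] means: C with X4: aliphatic carbon with exactly 4 total connections (bonds + H).
Check the 16 heavy atoms by environment: 9× C (X4) → match; 3× C (X2) → no; 1× C (X3) → no; 1× O (X1) → no; 1× O (X2) → no; 1× N (X1) → no.
That gives 9 matching atoms.

9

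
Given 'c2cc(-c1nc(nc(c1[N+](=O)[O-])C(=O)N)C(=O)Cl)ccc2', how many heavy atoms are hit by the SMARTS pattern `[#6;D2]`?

The query [#6;D2] means: any carbon bonded to exactly two heavy atoms.
Check the 21 heavy atoms by environment: 2× n (aromatic, D2) → no; 5× c (aromatic, D3) → no; 2× C (D3) → no; 3× O (D1) → no; 1× Cl (D1) → no; 1× N (D1) → no; 1× N (charge +1, D3) → no; 1× O (charge -1, D1) → no; 5× c (aromatic, D2) → match.
That gives 5 matching atoms.

5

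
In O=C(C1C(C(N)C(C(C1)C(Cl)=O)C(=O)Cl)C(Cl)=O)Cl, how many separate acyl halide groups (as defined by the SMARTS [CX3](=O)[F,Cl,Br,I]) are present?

4

[CX3](=O)[F,Cl,Br,I] is the SMARTS for an acyl halide: a carbonyl carbon bonded to a halogen.
The molecule carries 4 separate instances of an acyl chloride (-C(=O)Cl) meeting every constraint; each maps to a distinct set of atoms, giving 4 matches.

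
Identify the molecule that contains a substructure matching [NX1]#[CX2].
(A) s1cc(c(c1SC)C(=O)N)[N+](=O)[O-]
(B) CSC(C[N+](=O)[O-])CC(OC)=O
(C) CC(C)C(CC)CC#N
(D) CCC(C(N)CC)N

C

[NX1]#[CX2] describes a nitrogen triple-bonded to a two-connected carbon (a nitrile).
(A) has a primary amide (-C(=O)NH2) but the nitrogen is NX3, not NX1.
(B) has a nitro group (-[N+](=O)[O-]) but there is no C#N triple bond.
(C) contains a nitrile (-C#N), which satisfies every atom and bond constraint.
(D) has a primary amino group (-NH2) but the nitrogen is NX3 (three connections), not NX1 triple-bonded.
So the answer is (C).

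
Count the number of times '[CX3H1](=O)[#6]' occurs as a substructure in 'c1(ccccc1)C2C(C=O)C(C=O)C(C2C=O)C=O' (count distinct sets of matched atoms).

4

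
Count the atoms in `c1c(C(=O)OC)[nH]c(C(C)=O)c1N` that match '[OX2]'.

1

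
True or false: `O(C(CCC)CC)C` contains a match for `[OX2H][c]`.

False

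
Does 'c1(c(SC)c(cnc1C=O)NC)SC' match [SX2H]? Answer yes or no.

No

The pattern [SX2H] describes an aliphatic sulfur with two connections, one being H — a thiol.
The closest candidate here is a methylthio ether (-SCH3), but the sulfur has H0 (bonded to two carbons), not H1. No other fragment satisfies the full query, so there is no match.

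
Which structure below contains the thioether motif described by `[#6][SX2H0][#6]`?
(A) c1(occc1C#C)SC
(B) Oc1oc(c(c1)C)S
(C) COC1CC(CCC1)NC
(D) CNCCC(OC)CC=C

[#6][SX2H0][#6] describes an aliphatic sulfur bridging two carbons with no H on the sulfur (a thioether).
(A) contains a methylthio ether (-SCH3), which satisfies every atom and bond constraint.
(B) has a thiol (-SH) but the sulfur has H1, not H0 bridging two carbons.
(C) has a methoxy ether (-OCH3) but the bridging atom is O, not S.
(D) has a methoxy ether (-OCH3) but the bridging atom is O, not S.
So the answer is (A).

A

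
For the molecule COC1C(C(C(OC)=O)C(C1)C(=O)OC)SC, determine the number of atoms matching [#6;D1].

4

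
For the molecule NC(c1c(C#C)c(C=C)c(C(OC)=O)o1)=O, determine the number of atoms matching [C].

7

The query [C] means: uppercase C matches aliphatic (non-aromatic) carbon only.
Check the 16 heavy atoms by environment: 1× o (aromatic) → no; 4× c (aromatic) → no; 7× C → match; 3× O → no; 1× N → no.
That gives 7 matching atoms.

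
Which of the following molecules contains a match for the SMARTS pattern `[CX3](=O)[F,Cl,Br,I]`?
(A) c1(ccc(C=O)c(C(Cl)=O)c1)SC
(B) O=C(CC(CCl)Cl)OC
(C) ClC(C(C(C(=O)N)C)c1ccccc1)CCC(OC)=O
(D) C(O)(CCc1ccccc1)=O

[CX3](=O)[F,Cl,Br,I] describes a carbonyl carbon bonded to a halogen (an acyl halide).
(A) contains an acyl chloride (-C(=O)Cl), which satisfies every atom and bond constraint.
(B) has a chloro substituent but the Cl is not on a carbonyl carbon.
(C) has a chloro substituent but the Cl is not on a carbonyl carbon.
(D) has a carboxylic acid group (-C(=O)OH) but the carbonyl is bonded to -OH, not to a halogen.
So the answer is (A).

A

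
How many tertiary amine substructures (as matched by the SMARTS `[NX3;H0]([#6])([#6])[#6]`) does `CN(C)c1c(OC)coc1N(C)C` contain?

[NX3;H0]([#6])([#6])[#6] is the SMARTS for a tertiary amine: a trivalent nitrogen with no H, bonded to three carbons.
The molecule carries 2 separate instances of a dimethylamino group (-N(CH3)2) meeting every constraint; each maps to a distinct set of atoms, giving 2 matches.

2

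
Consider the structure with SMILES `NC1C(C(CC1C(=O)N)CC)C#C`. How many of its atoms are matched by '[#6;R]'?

5

Check the 13 heavy atoms by environment: 5× C (in 5-ring) → match; 5× C (acyclic) → no; 1× O (acyclic) → no; 2× N (acyclic) → no.
That gives 5 matching atoms.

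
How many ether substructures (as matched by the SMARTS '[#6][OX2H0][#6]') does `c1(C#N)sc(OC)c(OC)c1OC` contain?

3

[#6][OX2H0][#6] is the SMARTS for an ether: an aliphatic oxygen bridging two carbons with no H on the oxygen.
The molecule carries 3 separate instances of a methoxy ether (-OCH3) meeting every constraint; each maps to a distinct set of atoms, giving 3 matches.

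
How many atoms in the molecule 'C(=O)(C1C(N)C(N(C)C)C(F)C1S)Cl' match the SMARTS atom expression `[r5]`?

5

Check the 14 heavy atoms by environment: 5× C (in 5-ring) → match; 2× N (acyclic) → no; 3× C (acyclic) → no; 1× O (acyclic) → no; 1× Cl (acyclic) → no; 1× F (acyclic) → no; 1× S (acyclic) → no.
That gives 5 matching atoms.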